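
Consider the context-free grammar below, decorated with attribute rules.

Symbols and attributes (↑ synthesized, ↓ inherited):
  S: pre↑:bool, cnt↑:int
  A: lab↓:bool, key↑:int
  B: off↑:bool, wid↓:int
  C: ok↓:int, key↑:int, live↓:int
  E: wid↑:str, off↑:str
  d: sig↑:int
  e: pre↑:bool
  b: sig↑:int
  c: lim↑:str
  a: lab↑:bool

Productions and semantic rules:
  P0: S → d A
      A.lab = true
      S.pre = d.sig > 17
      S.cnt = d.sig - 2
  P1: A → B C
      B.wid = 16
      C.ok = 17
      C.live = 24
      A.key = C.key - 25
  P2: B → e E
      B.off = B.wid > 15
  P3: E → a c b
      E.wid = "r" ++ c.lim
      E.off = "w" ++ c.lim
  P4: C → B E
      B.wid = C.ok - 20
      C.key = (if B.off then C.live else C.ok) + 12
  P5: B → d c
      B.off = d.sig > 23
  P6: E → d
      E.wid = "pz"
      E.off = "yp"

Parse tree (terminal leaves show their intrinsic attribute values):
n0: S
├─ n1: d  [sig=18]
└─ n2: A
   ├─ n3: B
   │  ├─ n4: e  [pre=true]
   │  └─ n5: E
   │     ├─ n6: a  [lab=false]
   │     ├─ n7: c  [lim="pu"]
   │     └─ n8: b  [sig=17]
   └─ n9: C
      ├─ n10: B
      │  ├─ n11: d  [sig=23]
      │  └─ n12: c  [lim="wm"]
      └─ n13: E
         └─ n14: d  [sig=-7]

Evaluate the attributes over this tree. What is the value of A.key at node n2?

1. n1.sig = 18  [terminal]
2. n2.lab = true  [true]
3. n3.wid = 16  [16]
4. n4.pre = true  [terminal]
5. n6.lab = false  [terminal]
6. n7.lim = "pu"  [terminal]
7. n8.sig = 17  [terminal]
8. n5.wid = "rpu"  ["r" ++ c.lim]
9. n5.off = "wpu"  ["w" ++ c.lim]
10. n3.off = true  [B.wid > 15]
11. n9.ok = 17  [17]
12. n9.live = 24  [24]
13. n10.wid = -3  [C.ok - 20]
14. n11.sig = 23  [terminal]
15. n12.lim = "wm"  [terminal]
16. n10.off = false  [d.sig > 23]
17. n14.sig = -7  [terminal]
18. n13.wid = "pz"  ["pz"]
19. n13.off = "yp"  ["yp"]
20. n9.key = 29  [(if B.off then C.live else C.ok) + 12]
21. n2.key = 4  [C.key - 25]
22. n0.pre = true  [d.sig > 17]
23. n0.cnt = 16  [d.sig - 2]

4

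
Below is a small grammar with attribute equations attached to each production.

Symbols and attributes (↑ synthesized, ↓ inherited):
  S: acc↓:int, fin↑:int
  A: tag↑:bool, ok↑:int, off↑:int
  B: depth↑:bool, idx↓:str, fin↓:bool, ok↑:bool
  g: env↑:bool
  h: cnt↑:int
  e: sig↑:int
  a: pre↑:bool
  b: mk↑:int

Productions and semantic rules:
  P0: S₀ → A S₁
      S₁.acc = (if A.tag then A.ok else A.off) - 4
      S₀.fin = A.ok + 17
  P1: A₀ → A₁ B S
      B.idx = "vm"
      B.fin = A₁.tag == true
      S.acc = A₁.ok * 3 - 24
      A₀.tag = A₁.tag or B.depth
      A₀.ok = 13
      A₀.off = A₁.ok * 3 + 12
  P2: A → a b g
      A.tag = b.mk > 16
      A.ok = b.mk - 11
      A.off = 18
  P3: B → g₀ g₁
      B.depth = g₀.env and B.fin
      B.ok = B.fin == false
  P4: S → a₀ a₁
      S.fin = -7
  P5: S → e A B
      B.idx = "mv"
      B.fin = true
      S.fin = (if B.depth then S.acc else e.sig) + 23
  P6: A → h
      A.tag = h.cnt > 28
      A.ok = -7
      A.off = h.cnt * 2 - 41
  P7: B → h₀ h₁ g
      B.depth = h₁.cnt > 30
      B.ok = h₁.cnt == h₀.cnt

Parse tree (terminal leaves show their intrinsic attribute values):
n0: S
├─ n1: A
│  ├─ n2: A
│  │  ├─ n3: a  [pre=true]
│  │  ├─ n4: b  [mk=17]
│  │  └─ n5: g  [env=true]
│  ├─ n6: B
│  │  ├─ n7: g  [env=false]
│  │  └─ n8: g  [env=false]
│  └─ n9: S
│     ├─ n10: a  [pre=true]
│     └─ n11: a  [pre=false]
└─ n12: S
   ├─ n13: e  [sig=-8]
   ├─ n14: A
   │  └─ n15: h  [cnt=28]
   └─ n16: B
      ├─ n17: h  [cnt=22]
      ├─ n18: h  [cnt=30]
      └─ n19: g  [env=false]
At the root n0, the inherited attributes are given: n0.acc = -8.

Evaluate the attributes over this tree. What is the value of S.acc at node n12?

1. n0.acc = -8  [given at root]
2. n3.pre = true  [terminal]
3. n4.mk = 17  [terminal]
4. n5.env = true  [terminal]
5. n2.tag = true  [b.mk > 16]
6. n2.ok = 6  [b.mk - 11]
7. n2.off = 18  [18]
8. n6.idx = "vm"  ["vm"]
9. n6.fin = true  [A₁.tag == true]
10. n7.env = false  [terminal]
11. n8.env = false  [terminal]
12. n6.depth = false  [g₀.env and B.fin]
13. n6.ok = false  [B.fin == false]
14. n9.acc = -6  [A₁.ok * 3 - 24]
15. n10.pre = true  [terminal]
16. n11.pre = false  [terminal]
17. n9.fin = -7  [-7]
18. n1.tag = true  [A₁.tag or B.depth]
19. n1.ok = 13  [13]
20. n1.off = 30  [A₁.ok * 3 + 12]
21. n12.acc = 9  [(if A.tag then A.ok else A.off) - 4]
22. n13.sig = -8  [terminal]
23. n15.cnt = 28  [terminal]
24. n14.tag = false  [h.cnt > 28]
25. n14.ok = -7  [-7]
26. n14.off = 15  [h.cnt * 2 - 41]
27. n16.idx = "mv"  ["mv"]
28. n16.fin = true  [true]
29. n17.cnt = 22  [terminal]
30. n18.cnt = 30  [terminal]
31. n19.env = false  [terminal]
32. n16.depth = false  [h₁.cnt > 30]
33. n16.ok = false  [h₁.cnt == h₀.cnt]
34. n12.fin = 15  [(if B.depth then S.acc else e.sig) + 23]
35. n0.fin = 30  [A.ok + 17]

9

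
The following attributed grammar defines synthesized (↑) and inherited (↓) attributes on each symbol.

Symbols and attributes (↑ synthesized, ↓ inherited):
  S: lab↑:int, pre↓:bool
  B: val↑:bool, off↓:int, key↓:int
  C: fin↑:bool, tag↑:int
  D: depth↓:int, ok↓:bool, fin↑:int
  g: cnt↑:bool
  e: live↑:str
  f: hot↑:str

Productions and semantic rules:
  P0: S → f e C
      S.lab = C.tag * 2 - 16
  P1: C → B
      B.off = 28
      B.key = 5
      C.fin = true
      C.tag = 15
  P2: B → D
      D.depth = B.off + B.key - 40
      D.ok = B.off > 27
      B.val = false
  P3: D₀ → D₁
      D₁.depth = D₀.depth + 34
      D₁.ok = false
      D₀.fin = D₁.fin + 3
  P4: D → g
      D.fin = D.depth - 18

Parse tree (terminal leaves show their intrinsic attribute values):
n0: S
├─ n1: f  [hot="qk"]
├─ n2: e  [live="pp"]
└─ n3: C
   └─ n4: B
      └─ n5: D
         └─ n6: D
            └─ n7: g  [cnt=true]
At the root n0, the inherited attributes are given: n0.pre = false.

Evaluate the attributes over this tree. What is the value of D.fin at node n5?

12

1. n0.pre = false  [given at root]
2. n1.hot = "qk"  [terminal]
3. n2.live = "pp"  [terminal]
4. n4.off = 28  [28]
5. n4.key = 5  [5]
6. n5.depth = -7  [B.off + B.key - 40]
7. n5.ok = true  [B.off > 27]
8. n6.depth = 27  [D₀.depth + 34]
9. n6.ok = false  [false]
10. n7.cnt = true  [terminal]
11. n6.fin = 9  [D.depth - 18]
12. n5.fin = 12  [D₁.fin + 3]
13. n4.val = false  [false]
14. n3.fin = true  [true]
15. n3.tag = 15  [15]
16. n0.lab = 14  [C.tag * 2 - 16]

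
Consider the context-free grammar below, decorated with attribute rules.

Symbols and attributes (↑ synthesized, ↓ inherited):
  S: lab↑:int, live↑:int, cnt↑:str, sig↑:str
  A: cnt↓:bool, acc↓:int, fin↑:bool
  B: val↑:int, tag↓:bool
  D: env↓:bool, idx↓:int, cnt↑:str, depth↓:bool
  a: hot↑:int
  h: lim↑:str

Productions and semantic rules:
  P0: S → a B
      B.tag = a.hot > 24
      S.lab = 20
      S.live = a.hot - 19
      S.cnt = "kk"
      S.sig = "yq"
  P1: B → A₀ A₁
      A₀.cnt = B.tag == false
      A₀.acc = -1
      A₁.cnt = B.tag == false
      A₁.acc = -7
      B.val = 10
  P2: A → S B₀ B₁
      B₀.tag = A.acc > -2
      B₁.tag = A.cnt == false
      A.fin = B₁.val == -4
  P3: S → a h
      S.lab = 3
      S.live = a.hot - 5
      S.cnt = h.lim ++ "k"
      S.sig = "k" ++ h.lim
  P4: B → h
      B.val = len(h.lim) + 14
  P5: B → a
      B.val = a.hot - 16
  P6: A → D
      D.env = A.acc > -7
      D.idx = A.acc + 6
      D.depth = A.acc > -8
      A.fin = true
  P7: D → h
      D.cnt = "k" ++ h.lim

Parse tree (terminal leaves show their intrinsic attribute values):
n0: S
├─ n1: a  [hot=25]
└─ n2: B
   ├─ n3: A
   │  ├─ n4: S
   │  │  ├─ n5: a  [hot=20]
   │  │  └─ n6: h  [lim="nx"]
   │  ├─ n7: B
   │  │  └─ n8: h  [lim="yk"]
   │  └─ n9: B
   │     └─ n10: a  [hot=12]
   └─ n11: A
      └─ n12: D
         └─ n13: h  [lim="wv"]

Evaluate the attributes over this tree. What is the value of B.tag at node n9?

1. n1.hot = 25  [terminal]
2. n2.tag = true  [a.hot > 24]
3. n3.cnt = false  [B.tag == false]
4. n3.acc = -1  [-1]
5. n5.hot = 20  [terminal]
6. n6.lim = "nx"  [terminal]
7. n4.lab = 3  [3]
8. n4.live = 15  [a.hot - 5]
9. n4.cnt = "nxk"  [h.lim ++ "k"]
10. n4.sig = "knx"  ["k" ++ h.lim]
11. n7.tag = true  [A.acc > -2]
12. n8.lim = "yk"  [terminal]
13. n7.val = 16  [len(h.lim) + 14]
14. n9.tag = true  [A.cnt == false]
15. n10.hot = 12  [terminal]
16. n9.val = -4  [a.hot - 16]
17. n3.fin = true  [B₁.val == -4]
18. n11.cnt = false  [B.tag == false]
19. n11.acc = -7  [-7]
20. n12.env = false  [A.acc > -7]
21. n12.idx = -1  [A.acc + 6]
22. n12.depth = true  [A.acc > -8]
23. n13.lim = "wv"  [terminal]
24. n12.cnt = "kwv"  ["k" ++ h.lim]
25. n11.fin = true  [true]
26. n2.val = 10  [10]
27. n0.lab = 20  [20]
28. n0.live = 6  [a.hot - 19]
29. n0.cnt = "kk"  ["kk"]
30. n0.sig = "yq"  ["yq"]

true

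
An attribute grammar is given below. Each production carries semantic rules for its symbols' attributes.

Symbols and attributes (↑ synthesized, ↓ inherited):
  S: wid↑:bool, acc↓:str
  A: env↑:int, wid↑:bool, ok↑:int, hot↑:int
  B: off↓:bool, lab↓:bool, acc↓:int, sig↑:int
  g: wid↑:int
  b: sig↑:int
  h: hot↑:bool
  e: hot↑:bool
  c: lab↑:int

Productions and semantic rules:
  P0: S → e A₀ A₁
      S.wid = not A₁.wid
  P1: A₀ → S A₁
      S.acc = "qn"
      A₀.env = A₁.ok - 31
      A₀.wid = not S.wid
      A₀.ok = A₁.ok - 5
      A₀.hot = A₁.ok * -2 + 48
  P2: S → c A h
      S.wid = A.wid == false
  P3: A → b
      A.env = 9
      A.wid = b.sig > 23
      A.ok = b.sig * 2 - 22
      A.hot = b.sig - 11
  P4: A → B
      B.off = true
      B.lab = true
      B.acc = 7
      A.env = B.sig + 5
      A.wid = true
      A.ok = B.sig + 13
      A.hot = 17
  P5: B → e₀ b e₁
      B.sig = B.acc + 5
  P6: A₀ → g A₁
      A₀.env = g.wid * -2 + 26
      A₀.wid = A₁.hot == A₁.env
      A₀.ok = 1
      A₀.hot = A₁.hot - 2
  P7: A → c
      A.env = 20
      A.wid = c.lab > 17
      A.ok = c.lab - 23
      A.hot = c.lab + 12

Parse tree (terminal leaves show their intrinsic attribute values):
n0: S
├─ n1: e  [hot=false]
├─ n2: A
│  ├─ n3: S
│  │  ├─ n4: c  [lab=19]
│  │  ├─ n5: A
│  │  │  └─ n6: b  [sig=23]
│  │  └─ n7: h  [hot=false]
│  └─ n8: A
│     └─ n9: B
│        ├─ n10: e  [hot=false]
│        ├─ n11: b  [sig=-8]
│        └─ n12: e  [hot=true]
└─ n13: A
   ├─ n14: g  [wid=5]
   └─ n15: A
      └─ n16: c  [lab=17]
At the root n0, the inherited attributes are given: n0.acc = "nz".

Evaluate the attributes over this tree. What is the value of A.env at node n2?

-6

1. n0.acc = "nz"  [given at root]
2. n1.hot = false  [terminal]
3. n3.acc = "qn"  ["qn"]
4. n4.lab = 19  [terminal]
5. n6.sig = 23  [terminal]
6. n5.env = 9  [9]
7. n5.wid = false  [b.sig > 23]
8. n5.ok = 24  [b.sig * 2 - 22]
9. n5.hot = 12  [b.sig - 11]
10. n7.hot = false  [terminal]
11. n3.wid = true  [A.wid == false]
12. n9.off = true  [true]
13. n9.lab = true  [true]
14. n9.acc = 7  [7]
15. n10.hot = false  [terminal]
16. n11.sig = -8  [terminal]
17. n12.hot = true  [terminal]
18. n9.sig = 12  [B.acc + 5]
19. n8.env = 17  [B.sig + 5]
20. n8.wid = true  [true]
21. n8.ok = 25  [B.sig + 13]
22. n8.hot = 17  [17]
23. n2.env = -6  [A₁.ok - 31]
24. n2.wid = false  [not S.wid]
25. n2.ok = 20  [A₁.ok - 5]
26. n2.hot = -2  [A₁.ok * -2 + 48]
27. n14.wid = 5  [terminal]
28. n16.lab = 17  [terminal]
29. n15.env = 20  [20]
30. n15.wid = false  [c.lab > 17]
31. n15.ok = -6  [c.lab - 23]
32. n15.hot = 29  [c.lab + 12]
33. n13.env = 16  [g.wid * -2 + 26]
34. n13.wid = false  [A₁.hot == A₁.env]
35. n13.ok = 1  [1]
36. n13.hot = 27  [A₁.hot - 2]
37. n0.wid = true  [not A₁.wid]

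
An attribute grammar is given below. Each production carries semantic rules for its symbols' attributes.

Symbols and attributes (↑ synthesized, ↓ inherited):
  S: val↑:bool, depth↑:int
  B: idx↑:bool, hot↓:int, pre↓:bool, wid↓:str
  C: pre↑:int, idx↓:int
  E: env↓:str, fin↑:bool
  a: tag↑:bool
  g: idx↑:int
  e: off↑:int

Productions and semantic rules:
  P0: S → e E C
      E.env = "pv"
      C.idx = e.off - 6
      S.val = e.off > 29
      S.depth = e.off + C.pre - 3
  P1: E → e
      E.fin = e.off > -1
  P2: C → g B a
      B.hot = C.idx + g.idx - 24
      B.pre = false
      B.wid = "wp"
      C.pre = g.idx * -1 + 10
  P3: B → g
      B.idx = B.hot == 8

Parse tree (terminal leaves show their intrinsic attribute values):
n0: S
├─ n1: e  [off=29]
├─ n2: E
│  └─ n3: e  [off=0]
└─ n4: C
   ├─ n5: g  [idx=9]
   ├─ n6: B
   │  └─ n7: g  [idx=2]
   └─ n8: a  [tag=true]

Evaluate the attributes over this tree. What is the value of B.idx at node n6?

1. n1.off = 29  [terminal]
2. n2.env = "pv"  ["pv"]
3. n3.off = 0  [terminal]
4. n2.fin = true  [e.off > -1]
5. n4.idx = 23  [e.off - 6]
6. n5.idx = 9  [terminal]
7. n6.hot = 8  [C.idx + g.idx - 24]
8. n6.pre = false  [false]
9. n6.wid = "wp"  ["wp"]
10. n7.idx = 2  [terminal]
11. n6.idx = true  [B.hot == 8]
12. n8.tag = true  [terminal]
13. n4.pre = 1  [g.idx * -1 + 10]
14. n0.val = false  [e.off > 29]
15. n0.depth = 27  [e.off + C.pre - 3]

true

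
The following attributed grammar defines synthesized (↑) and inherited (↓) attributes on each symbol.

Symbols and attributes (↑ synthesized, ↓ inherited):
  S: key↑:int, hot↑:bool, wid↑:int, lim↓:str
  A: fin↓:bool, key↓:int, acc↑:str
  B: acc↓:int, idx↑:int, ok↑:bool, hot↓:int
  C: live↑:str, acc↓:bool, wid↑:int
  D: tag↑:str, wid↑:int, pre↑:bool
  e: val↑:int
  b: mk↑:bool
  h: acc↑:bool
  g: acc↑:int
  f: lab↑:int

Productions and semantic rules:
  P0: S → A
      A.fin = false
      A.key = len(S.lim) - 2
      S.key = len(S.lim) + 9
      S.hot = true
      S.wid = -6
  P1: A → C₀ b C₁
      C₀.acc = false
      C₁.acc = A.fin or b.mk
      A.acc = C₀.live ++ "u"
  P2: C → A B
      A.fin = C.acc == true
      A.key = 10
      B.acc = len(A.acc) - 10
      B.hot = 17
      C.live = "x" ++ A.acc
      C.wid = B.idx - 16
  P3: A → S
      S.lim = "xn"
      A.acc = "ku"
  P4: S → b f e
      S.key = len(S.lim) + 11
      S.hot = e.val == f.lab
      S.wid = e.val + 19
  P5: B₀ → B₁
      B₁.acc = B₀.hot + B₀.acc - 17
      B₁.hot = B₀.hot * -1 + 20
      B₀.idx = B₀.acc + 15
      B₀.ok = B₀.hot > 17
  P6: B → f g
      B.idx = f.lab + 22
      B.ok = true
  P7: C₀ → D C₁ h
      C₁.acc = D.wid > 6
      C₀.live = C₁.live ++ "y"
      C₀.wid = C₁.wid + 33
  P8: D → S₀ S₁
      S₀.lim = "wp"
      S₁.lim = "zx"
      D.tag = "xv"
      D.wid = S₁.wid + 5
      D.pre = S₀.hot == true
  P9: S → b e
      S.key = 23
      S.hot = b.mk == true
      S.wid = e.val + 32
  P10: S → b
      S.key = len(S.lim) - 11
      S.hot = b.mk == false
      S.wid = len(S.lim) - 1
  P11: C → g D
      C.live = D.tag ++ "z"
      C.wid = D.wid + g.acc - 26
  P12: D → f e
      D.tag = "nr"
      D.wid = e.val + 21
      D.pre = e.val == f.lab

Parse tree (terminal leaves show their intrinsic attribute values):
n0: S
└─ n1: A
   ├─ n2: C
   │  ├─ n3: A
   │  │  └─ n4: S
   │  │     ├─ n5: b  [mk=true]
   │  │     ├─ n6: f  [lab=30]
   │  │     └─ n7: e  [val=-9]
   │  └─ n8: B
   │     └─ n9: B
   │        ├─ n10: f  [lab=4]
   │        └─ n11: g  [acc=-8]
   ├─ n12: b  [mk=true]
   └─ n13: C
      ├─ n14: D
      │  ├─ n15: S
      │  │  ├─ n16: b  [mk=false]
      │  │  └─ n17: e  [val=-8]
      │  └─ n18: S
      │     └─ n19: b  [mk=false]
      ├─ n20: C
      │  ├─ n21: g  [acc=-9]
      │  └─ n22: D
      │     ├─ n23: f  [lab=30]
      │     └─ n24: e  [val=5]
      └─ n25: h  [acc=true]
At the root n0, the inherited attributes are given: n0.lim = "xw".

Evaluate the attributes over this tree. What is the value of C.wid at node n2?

1. n0.lim = "xw"  [given at root]
2. n1.fin = false  [false]
3. n1.key = 0  [len(S.lim) - 2]
4. n2.acc = false  [false]
5. n3.fin = false  [C.acc == true]
6. n3.key = 10  [10]
7. n4.lim = "xn"  ["xn"]
8. n5.mk = true  [terminal]
9. n6.lab = 30  [terminal]
10. n7.val = -9  [terminal]
11. n4.key = 13  [len(S.lim) + 11]
12. n4.hot = false  [e.val == f.lab]
13. n4.wid = 10  [e.val + 19]
14. n3.acc = "ku"  ["ku"]
15. n8.acc = -8  [len(A.acc) - 10]
16. n8.hot = 17  [17]
17. n9.acc = -8  [B₀.hot + B₀.acc - 17]
18. n9.hot = 3  [B₀.hot * -1 + 20]
19. n10.lab = 4  [terminal]
20. n11.acc = -8  [terminal]
21. n9.idx = 26  [f.lab + 22]
22. n9.ok = true  [true]
23. n8.idx = 7  [B₀.acc + 15]
24. n8.ok = false  [B₀.hot > 17]
25. n2.live = "xku"  ["x" ++ A.acc]
26. n2.wid = -9  [B.idx - 16]
27. n12.mk = true  [terminal]
28. n13.acc = true  [A.fin or b.mk]
29. n15.lim = "wp"  ["wp"]
30. n16.mk = false  [terminal]
31. n17.val = -8  [terminal]
32. n15.key = 23  [23]
33. n15.hot = false  [b.mk == true]
34. n15.wid = 24  [e.val + 32]
35. n18.lim = "zx"  ["zx"]
36. n19.mk = false  [terminal]
37. n18.key = -9  [len(S.lim) - 11]
38. n18.hot = true  [b.mk == false]
39. n18.wid = 1  [len(S.lim) - 1]
40. n14.tag = "xv"  ["xv"]
41. n14.wid = 6  [S₁.wid + 5]
42. n14.pre = false  [S₀.hot == true]
43. n20.acc = false  [D.wid > 6]
44. n21.acc = -9  [terminal]
45. n23.lab = 30  [terminal]
46. n24.val = 5  [terminal]
47. n22.tag = "nr"  ["nr"]
48. n22.wid = 26  [e.val + 21]
49. n22.pre = false  [e.val == f.lab]
50. n20.live = "nrz"  [D.tag ++ "z"]
51. n20.wid = -9  [D.wid + g.acc - 26]
52. n25.acc = true  [terminal]
53. n13.live = "nrzy"  [C₁.live ++ "y"]
54. n13.wid = 24  [C₁.wid + 33]
55. n1.acc = "xkuu"  [C₀.live ++ "u"]
56. n0.key = 11  [len(S.lim) + 9]
57. n0.hot = true  [true]
58. n0.wid = -6  [-6]

-9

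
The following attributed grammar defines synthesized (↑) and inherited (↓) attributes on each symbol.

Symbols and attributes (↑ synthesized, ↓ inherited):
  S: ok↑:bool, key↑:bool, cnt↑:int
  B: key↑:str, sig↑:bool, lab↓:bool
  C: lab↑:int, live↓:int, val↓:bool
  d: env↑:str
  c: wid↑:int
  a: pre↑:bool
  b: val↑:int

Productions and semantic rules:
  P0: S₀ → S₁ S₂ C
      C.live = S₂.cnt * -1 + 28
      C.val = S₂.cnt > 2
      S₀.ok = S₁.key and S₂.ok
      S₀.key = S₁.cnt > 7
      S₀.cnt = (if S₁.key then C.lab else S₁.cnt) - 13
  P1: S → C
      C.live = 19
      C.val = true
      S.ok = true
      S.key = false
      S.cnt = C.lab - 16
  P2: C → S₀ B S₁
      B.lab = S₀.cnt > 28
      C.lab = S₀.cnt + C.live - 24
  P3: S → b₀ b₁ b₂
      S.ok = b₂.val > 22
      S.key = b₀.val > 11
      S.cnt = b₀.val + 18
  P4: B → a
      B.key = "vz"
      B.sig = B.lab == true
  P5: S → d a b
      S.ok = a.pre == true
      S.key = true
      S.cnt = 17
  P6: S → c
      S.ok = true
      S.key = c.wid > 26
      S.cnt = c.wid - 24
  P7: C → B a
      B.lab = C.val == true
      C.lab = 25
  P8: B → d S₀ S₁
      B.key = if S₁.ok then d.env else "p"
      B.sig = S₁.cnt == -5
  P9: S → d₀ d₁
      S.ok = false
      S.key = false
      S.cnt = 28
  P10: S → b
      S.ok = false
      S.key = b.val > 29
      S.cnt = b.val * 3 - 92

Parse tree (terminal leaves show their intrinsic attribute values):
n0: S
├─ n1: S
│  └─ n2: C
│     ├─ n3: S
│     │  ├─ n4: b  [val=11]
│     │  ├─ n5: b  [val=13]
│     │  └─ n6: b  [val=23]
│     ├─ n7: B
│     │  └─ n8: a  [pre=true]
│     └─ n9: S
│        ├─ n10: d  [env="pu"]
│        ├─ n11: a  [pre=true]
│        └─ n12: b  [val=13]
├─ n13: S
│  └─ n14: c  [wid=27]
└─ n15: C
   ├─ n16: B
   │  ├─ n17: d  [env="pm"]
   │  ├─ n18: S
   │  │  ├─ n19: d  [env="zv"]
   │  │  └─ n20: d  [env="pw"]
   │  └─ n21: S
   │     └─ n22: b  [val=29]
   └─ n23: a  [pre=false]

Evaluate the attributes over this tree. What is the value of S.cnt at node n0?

-5

1. n2.live = 19  [19]
2. n2.val = true  [true]
3. n4.val = 11  [terminal]
4. n5.val = 13  [terminal]
5. n6.val = 23  [terminal]
6. n3.ok = true  [b₂.val > 22]
7. n3.key = false  [b₀.val > 11]
8. n3.cnt = 29  [b₀.val + 18]
9. n7.lab = true  [S₀.cnt > 28]
10. n8.pre = true  [terminal]
11. n7.key = "vz"  ["vz"]
12. n7.sig = true  [B.lab == true]
13. n10.env = "pu"  [terminal]
14. n11.pre = true  [terminal]
15. n12.val = 13  [terminal]
16. n9.ok = true  [a.pre == true]
17. n9.key = true  [true]
18. n9.cnt = 17  [17]
19. n2.lab = 24  [S₀.cnt + C.live - 24]
20. n1.ok = true  [true]
21. n1.key = false  [false]
22. n1.cnt = 8  [C.lab - 16]
23. n14.wid = 27  [terminal]
24. n13.ok = true  [true]
25. n13.key = true  [c.wid > 26]
26. n13.cnt = 3  [c.wid - 24]
27. n15.live = 25  [S₂.cnt * -1 + 28]
28. n15.val = true  [S₂.cnt > 2]
29. n16.lab = true  [C.val == true]
30. n17.env = "pm"  [terminal]
31. n19.env = "zv"  [terminal]
32. n20.env = "pw"  [terminal]
33. n18.ok = false  [false]
34. n18.key = false  [false]
35. n18.cnt = 28  [28]
36. n22.val = 29  [terminal]
37. n21.ok = false  [false]
38. n21.key = false  [b.val > 29]
39. n21.cnt = -5  [b.val * 3 - 92]
40. n16.key = "p"  [if S₁.ok then d.env else "p"]
41. n16.sig = true  [S₁.cnt == -5]
42. n23.pre = false  [terminal]
43. n15.lab = 25  [25]
44. n0.ok = false  [S₁.key and S₂.ok]
45. n0.key = true  [S₁.cnt > 7]
46. n0.cnt = -5  [(if S₁.key then C.lab else S₁.cnt) - 13]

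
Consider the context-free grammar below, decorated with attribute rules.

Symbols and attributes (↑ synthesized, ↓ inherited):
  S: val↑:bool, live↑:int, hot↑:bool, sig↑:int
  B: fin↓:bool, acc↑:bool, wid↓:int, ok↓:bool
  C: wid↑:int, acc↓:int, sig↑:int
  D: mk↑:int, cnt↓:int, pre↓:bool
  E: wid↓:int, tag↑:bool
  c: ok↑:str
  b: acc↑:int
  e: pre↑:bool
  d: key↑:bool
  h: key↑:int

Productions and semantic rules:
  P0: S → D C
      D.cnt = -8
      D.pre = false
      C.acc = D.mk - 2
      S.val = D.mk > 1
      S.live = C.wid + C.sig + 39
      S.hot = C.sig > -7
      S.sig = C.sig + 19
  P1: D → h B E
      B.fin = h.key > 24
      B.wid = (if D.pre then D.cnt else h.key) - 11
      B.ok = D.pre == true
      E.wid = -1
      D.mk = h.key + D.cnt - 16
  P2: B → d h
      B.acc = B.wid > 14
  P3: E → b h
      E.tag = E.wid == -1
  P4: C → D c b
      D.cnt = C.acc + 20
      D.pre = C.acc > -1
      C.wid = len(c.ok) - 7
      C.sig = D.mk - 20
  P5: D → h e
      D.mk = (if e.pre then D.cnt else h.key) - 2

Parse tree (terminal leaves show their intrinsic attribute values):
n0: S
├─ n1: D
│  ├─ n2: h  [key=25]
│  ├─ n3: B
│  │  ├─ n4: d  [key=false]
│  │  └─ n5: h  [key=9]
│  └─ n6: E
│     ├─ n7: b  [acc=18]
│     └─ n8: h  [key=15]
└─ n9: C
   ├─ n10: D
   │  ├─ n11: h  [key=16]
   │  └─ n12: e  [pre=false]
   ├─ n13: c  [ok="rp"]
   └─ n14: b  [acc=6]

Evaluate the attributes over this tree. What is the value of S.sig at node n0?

13

1. n1.cnt = -8  [-8]
2. n1.pre = false  [false]
3. n2.key = 25  [terminal]
4. n3.fin = true  [h.key > 24]
5. n3.wid = 14  [(if D.pre then D.cnt else h.key) - 11]
6. n3.ok = false  [D.pre == true]
7. n4.key = false  [terminal]
8. n5.key = 9  [terminal]
9. n3.acc = false  [B.wid > 14]
10. n6.wid = -1  [-1]
11. n7.acc = 18  [terminal]
12. n8.key = 15  [terminal]
13. n6.tag = true  [E.wid == -1]
14. n1.mk = 1  [h.key + D.cnt - 16]
15. n9.acc = -1  [D.mk - 2]
16. n10.cnt = 19  [C.acc + 20]
17. n10.pre = false  [C.acc > -1]
18. n11.key = 16  [terminal]
19. n12.pre = false  [terminal]
20. n10.mk = 14  [(if e.pre then D.cnt else h.key) - 2]
21. n13.ok = "rp"  [terminal]
22. n14.acc = 6  [terminal]
23. n9.wid = -5  [len(c.ok) - 7]
24. n9.sig = -6  [D.mk - 20]
25. n0.val = false  [D.mk > 1]
26. n0.live = 28  [C.wid + C.sig + 39]
27. n0.hot = true  [C.sig > -7]
28. n0.sig = 13  [C.sig + 19]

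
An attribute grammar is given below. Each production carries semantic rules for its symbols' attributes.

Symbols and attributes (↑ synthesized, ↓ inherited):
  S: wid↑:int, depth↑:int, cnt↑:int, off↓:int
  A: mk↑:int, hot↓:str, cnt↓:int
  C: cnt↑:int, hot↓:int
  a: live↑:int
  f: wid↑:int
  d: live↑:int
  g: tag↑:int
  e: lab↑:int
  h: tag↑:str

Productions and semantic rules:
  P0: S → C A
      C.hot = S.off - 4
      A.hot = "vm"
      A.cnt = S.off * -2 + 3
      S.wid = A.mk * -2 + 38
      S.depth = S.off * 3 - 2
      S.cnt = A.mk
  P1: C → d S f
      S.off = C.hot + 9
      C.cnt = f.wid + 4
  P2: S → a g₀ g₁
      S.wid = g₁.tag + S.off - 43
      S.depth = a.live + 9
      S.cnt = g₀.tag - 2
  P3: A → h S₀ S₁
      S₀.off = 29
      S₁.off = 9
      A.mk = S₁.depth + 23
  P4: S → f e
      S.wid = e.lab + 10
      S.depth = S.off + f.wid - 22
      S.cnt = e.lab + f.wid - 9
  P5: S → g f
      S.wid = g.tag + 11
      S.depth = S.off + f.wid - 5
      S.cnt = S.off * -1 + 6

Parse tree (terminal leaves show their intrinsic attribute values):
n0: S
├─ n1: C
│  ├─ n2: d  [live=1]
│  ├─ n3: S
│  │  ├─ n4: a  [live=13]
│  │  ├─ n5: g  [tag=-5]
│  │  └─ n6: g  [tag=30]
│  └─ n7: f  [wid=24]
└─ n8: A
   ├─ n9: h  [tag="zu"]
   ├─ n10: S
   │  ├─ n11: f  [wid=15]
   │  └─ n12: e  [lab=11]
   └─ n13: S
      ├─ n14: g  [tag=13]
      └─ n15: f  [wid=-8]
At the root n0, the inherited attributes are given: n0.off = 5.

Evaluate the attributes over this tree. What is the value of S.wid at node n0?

1. n0.off = 5  [given at root]
2. n1.hot = 1  [S.off - 4]
3. n2.live = 1  [terminal]
4. n3.off = 10  [C.hot + 9]
5. n4.live = 13  [terminal]
6. n5.tag = -5  [terminal]
7. n6.tag = 30  [terminal]
8. n3.wid = -3  [g₁.tag + S.off - 43]
9. n3.depth = 22  [a.live + 9]
10. n3.cnt = -7  [g₀.tag - 2]
11. n7.wid = 24  [terminal]
12. n1.cnt = 28  [f.wid + 4]
13. n8.hot = "vm"  ["vm"]
14. n8.cnt = -7  [S.off * -2 + 3]
15. n9.tag = "zu"  [terminal]
16. n10.off = 29  [29]
17. n11.wid = 15  [terminal]
18. n12.lab = 11  [terminal]
19. n10.wid = 21  [e.lab + 10]
20. n10.depth = 22  [S.off + f.wid - 22]
21. n10.cnt = 17  [e.lab + f.wid - 9]
22. n13.off = 9  [9]
23. n14.tag = 13  [terminal]
24. n15.wid = -8  [terminal]
25. n13.wid = 24  [g.tag + 11]
26. n13.depth = -4  [S.off + f.wid - 5]
27. n13.cnt = -3  [S.off * -1 + 6]
28. n8.mk = 19  [S₁.depth + 23]
29. n0.wid = 0  [A.mk * -2 + 38]
30. n0.depth = 13  [S.off * 3 - 2]
31. n0.cnt = 19  [A.mk]

0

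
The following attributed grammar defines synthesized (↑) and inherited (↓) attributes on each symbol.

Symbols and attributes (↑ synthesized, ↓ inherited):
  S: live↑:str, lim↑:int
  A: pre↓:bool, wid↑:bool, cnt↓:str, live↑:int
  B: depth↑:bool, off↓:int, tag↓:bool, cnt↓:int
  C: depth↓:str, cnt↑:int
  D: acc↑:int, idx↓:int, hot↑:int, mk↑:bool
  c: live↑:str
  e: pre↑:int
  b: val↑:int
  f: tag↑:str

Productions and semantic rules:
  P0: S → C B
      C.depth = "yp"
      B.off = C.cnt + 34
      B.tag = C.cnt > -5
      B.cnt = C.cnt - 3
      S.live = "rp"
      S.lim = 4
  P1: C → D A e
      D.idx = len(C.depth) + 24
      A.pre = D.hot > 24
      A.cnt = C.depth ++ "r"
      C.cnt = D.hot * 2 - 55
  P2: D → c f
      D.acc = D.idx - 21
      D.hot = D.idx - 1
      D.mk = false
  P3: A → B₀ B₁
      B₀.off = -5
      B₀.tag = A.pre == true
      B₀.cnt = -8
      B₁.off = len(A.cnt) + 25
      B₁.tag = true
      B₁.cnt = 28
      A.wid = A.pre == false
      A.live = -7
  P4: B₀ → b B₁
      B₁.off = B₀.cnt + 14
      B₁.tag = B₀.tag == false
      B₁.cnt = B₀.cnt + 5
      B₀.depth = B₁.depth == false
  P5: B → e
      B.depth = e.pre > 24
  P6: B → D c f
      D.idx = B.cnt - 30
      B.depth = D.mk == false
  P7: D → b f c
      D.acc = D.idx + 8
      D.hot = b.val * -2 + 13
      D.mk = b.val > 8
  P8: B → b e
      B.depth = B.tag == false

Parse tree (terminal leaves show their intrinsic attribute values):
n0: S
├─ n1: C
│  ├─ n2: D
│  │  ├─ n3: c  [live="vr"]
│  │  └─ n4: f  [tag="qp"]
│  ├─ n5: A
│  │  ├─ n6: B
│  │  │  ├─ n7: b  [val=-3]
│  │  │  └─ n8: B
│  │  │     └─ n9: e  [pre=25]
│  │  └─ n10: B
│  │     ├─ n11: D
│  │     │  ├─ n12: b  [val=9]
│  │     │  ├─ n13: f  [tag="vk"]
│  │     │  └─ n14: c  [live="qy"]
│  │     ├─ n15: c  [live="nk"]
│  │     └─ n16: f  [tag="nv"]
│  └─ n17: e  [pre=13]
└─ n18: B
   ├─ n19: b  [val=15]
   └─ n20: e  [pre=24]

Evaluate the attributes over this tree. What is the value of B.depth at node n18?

true

1. n1.depth = "yp"  ["yp"]
2. n2.idx = 26  [len(C.depth) + 24]
3. n3.live = "vr"  [terminal]
4. n4.tag = "qp"  [terminal]
5. n2.acc = 5  [D.idx - 21]
6. n2.hot = 25  [D.idx - 1]
7. n2.mk = false  [false]
8. n5.pre = true  [D.hot > 24]
9. n5.cnt = "ypr"  [C.depth ++ "r"]
10. n6.off = -5  [-5]
11. n6.tag = true  [A.pre == true]
12. n6.cnt = -8  [-8]
13. n7.val = -3  [terminal]
14. n8.off = 6  [B₀.cnt + 14]
15. n8.tag = false  [B₀.tag == false]
16. n8.cnt = -3  [B₀.cnt + 5]
17. n9.pre = 25  [terminal]
18. n8.depth = true  [e.pre > 24]
19. n6.depth = false  [B₁.depth == false]
20. n10.off = 28  [len(A.cnt) + 25]
21. n10.tag = true  [true]
22. n10.cnt = 28  [28]
23. n11.idx = -2  [B.cnt - 30]
24. n12.val = 9  [terminal]
25. n13.tag = "vk"  [terminal]
26. n14.live = "qy"  [terminal]
27. n11.acc = 6  [D.idx + 8]
28. n11.hot = -5  [b.val * -2 + 13]
29. n11.mk = true  [b.val > 8]
30. n15.live = "nk"  [terminal]
31. n16.tag = "nv"  [terminal]
32. n10.depth = false  [D.mk == false]
33. n5.wid = false  [A.pre == false]
34. n5.live = -7  [-7]
35. n17.pre = 13  [terminal]
36. n1.cnt = -5  [D.hot * 2 - 55]
37. n18.off = 29  [C.cnt + 34]
38. n18.tag = false  [C.cnt > -5]
39. n18.cnt = -8  [C.cnt - 3]
40. n19.val = 15  [terminal]
41. n20.pre = 24  [terminal]
42. n18.depth = true  [B.tag == false]
43. n0.live = "rp"  ["rp"]
44. n0.lim = 4  [4]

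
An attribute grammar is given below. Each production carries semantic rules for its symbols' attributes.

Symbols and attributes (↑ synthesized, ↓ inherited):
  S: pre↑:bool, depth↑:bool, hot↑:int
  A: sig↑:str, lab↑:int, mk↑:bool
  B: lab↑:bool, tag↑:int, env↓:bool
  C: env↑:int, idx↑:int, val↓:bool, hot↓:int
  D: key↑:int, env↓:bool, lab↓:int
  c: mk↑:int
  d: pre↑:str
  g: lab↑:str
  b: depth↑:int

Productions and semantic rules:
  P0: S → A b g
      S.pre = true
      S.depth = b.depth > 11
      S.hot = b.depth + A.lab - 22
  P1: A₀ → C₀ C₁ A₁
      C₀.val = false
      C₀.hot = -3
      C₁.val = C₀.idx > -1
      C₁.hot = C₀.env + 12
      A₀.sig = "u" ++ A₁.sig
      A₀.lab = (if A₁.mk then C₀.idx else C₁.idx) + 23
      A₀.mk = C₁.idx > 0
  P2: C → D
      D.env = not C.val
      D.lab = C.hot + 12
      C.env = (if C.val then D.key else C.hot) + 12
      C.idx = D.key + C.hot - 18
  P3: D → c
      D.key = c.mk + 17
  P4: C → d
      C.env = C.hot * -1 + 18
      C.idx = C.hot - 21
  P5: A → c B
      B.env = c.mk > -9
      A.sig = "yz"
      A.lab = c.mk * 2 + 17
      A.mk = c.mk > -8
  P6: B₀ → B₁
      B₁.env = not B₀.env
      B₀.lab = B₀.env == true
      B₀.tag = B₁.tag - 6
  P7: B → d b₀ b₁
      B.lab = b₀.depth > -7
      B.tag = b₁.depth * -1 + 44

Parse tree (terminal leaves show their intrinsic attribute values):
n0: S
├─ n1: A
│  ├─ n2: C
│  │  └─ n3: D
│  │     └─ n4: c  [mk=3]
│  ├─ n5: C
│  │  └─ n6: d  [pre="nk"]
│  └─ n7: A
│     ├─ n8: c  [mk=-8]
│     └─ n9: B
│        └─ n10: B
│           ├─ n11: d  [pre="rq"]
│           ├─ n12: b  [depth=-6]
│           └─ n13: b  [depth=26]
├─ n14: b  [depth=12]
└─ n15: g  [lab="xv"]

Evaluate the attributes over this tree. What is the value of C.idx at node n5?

1. n2.val = false  [false]
2. n2.hot = -3  [-3]
3. n3.env = true  [not C.val]
4. n3.lab = 9  [C.hot + 12]
5. n4.mk = 3  [terminal]
6. n3.key = 20  [c.mk + 17]
7. n2.env = 9  [(if C.val then D.key else C.hot) + 12]
8. n2.idx = -1  [D.key + C.hot - 18]
9. n5.val = false  [C₀.idx > -1]
10. n5.hot = 21  [C₀.env + 12]
11. n6.pre = "nk"  [terminal]
12. n5.env = -3  [C.hot * -1 + 18]
13. n5.idx = 0  [C.hot - 21]
14. n8.mk = -8  [terminal]
15. n9.env = true  [c.mk > -9]
16. n10.env = false  [not B₀.env]
17. n11.pre = "rq"  [terminal]
18. n12.depth = -6  [terminal]
19. n13.depth = 26  [terminal]
20. n10.lab = true  [b₀.depth > -7]
21. n10.tag = 18  [b₁.depth * -1 + 44]
22. n9.lab = true  [B₀.env == true]
23. n9.tag = 12  [B₁.tag - 6]
24. n7.sig = "yz"  ["yz"]
25. n7.lab = 1  [c.mk * 2 + 17]
26. n7.mk = false  [c.mk > -8]
27. n1.sig = "uyz"  ["u" ++ A₁.sig]
28. n1.lab = 23  [(if A₁.mk then C₀.idx else C₁.idx) + 23]
29. n1.mk = false  [C₁.idx > 0]
30. n14.depth = 12  [terminal]
31. n15.lab = "xv"  [terminal]
32. n0.pre = true  [true]
33. n0.depth = true  [b.depth > 11]
34. n0.hot = 13  [b.depth + A.lab - 22]

0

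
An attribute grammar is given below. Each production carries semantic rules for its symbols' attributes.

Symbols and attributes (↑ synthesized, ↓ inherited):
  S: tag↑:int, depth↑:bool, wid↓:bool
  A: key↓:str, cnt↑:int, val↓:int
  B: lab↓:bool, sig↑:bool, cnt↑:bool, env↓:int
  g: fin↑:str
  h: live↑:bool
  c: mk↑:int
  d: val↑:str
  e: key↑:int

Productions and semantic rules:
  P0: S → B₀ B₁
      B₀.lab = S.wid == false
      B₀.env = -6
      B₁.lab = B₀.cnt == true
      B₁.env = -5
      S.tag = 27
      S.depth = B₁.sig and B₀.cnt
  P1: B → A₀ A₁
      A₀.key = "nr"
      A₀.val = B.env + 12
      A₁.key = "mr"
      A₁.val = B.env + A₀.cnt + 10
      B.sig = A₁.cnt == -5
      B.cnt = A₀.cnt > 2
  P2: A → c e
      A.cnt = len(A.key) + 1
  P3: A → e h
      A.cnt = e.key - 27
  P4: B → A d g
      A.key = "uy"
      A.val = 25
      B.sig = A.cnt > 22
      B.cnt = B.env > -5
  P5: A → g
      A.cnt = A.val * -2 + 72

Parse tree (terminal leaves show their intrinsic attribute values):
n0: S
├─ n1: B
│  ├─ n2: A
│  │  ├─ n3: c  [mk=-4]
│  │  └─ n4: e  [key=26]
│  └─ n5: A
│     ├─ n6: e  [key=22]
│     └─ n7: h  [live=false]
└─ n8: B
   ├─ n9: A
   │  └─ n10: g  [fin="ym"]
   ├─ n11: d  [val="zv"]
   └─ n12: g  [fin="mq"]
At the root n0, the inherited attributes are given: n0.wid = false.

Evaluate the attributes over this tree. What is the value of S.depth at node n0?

false

1. n0.wid = false  [given at root]
2. n1.lab = true  [S.wid == false]
3. n1.env = -6  [-6]
4. n2.key = "nr"  ["nr"]
5. n2.val = 6  [B.env + 12]
6. n3.mk = -4  [terminal]
7. n4.key = 26  [terminal]
8. n2.cnt = 3  [len(A.key) + 1]
9. n5.key = "mr"  ["mr"]
10. n5.val = 7  [B.env + A₀.cnt + 10]
11. n6.key = 22  [terminal]
12. n7.live = false  [terminal]
13. n5.cnt = -5  [e.key - 27]
14. n1.sig = true  [A₁.cnt == -5]
15. n1.cnt = true  [A₀.cnt > 2]
16. n8.lab = true  [B₀.cnt == true]
17. n8.env = -5  [-5]
18. n9.key = "uy"  ["uy"]
19. n9.val = 25  [25]
20. n10.fin = "ym"  [terminal]
21. n9.cnt = 22  [A.val * -2 + 72]
22. n11.val = "zv"  [terminal]
23. n12.fin = "mq"  [terminal]
24. n8.sig = false  [A.cnt > 22]
25. n8.cnt = false  [B.env > -5]
26. n0.tag = 27  [27]
27. n0.depth = false  [B₁.sig and B₀.cnt]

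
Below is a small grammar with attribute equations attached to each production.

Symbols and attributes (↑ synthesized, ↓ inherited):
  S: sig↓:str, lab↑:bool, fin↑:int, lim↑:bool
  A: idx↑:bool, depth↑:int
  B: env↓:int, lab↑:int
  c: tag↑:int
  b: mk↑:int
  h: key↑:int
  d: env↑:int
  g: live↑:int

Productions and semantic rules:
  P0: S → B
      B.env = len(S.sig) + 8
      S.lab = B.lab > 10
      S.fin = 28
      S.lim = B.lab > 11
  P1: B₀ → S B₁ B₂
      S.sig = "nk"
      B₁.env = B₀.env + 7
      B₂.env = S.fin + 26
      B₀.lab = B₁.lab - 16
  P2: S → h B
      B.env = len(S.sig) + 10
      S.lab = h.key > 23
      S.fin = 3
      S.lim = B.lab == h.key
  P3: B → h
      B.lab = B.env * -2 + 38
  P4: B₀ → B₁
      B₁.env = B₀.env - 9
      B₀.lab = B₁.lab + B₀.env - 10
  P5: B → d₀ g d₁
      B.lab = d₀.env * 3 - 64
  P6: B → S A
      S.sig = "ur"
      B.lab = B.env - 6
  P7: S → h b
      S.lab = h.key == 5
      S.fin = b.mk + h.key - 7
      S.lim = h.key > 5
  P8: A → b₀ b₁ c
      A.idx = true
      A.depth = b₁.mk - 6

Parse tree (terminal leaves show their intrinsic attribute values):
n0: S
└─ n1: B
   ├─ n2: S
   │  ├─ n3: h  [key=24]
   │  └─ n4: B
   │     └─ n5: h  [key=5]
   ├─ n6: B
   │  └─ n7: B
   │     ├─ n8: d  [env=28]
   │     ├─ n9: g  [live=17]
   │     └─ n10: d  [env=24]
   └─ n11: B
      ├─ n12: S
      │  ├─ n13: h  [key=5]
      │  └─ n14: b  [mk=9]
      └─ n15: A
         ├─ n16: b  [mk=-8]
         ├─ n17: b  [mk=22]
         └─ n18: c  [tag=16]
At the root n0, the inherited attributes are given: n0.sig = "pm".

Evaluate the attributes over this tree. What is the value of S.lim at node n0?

false

1. n0.sig = "pm"  [given at root]
2. n1.env = 10  [len(S.sig) + 8]
3. n2.sig = "nk"  ["nk"]
4. n3.key = 24  [terminal]
5. n4.env = 12  [len(S.sig) + 10]
6. n5.key = 5  [terminal]
7. n4.lab = 14  [B.env * -2 + 38]
8. n2.lab = true  [h.key > 23]
9. n2.fin = 3  [3]
10. n2.lim = false  [B.lab == h.key]
11. n6.env = 17  [B₀.env + 7]
12. n7.env = 8  [B₀.env - 9]
13. n8.env = 28  [terminal]
14. n9.live = 17  [terminal]
15. n10.env = 24  [terminal]
16. n7.lab = 20  [d₀.env * 3 - 64]
17. n6.lab = 27  [B₁.lab + B₀.env - 10]
18. n11.env = 29  [S.fin + 26]
19. n12.sig = "ur"  ["ur"]
20. n13.key = 5  [terminal]
21. n14.mk = 9  [terminal]
22. n12.lab = true  [h.key == 5]
23. n12.fin = 7  [b.mk + h.key - 7]
24. n12.lim = false  [h.key > 5]
25. n16.mk = -8  [terminal]
26. n17.mk = 22  [terminal]
27. n18.tag = 16  [terminal]
28. n15.idx = true  [true]
29. n15.depth = 16  [b₁.mk - 6]
30. n11.lab = 23  [B.env - 6]
31. n1.lab = 11  [B₁.lab - 16]
32. n0.lab = true  [B.lab > 10]
33. n0.fin = 28  [28]
34. n0.lim = false  [B.lab > 11]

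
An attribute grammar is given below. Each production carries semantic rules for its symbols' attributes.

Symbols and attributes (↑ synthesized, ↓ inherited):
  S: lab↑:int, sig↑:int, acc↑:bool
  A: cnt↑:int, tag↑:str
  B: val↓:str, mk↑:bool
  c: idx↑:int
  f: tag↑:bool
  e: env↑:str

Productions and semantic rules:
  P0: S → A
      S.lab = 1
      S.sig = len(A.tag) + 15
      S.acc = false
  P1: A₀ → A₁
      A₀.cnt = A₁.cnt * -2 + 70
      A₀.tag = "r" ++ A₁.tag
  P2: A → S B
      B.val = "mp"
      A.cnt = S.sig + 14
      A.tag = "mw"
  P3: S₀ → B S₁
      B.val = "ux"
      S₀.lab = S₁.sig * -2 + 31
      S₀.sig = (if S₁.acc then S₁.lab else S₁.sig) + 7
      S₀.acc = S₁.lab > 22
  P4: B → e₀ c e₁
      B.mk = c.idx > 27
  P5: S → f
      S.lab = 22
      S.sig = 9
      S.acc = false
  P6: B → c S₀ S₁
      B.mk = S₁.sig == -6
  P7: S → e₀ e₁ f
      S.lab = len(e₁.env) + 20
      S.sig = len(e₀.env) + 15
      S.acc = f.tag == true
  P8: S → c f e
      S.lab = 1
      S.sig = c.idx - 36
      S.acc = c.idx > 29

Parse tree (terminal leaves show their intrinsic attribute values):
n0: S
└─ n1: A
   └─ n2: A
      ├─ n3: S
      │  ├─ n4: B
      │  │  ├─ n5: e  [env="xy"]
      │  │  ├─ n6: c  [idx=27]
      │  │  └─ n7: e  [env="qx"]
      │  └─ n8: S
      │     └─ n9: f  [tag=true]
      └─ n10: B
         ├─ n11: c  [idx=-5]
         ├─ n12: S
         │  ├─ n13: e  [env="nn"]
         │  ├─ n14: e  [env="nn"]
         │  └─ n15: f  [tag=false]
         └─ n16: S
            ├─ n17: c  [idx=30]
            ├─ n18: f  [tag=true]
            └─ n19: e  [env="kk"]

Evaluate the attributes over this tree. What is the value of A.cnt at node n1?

10

1. n4.val = "ux"  ["ux"]
2. n5.env = "xy"  [terminal]
3. n6.idx = 27  [terminal]
4. n7.env = "qx"  [terminal]
5. n4.mk = false  [c.idx > 27]
6. n9.tag = true  [terminal]
7. n8.lab = 22  [22]
8. n8.sig = 9  [9]
9. n8.acc = false  [false]
10. n3.lab = 13  [S₁.sig * -2 + 31]
11. n3.sig = 16  [(if S₁.acc then S₁.lab else S₁.sig) + 7]
12. n3.acc = false  [S₁.lab > 22]
13. n10.val = "mp"  ["mp"]
14. n11.idx = -5  [terminal]
15. n13.env = "nn"  [terminal]
16. n14.env = "nn"  [terminal]
17. n15.tag = false  [terminal]
18. n12.lab = 22  [len(e₁.env) + 20]
19. n12.sig = 17  [len(e₀.env) + 15]
20. n12.acc = false  [f.tag == true]
21. n17.idx = 30  [terminal]
22. n18.tag = true  [terminal]
23. n19.env = "kk"  [terminal]
24. n16.lab = 1  [1]
25. n16.sig = -6  [c.idx - 36]
26. n16.acc = true  [c.idx > 29]
27. n10.mk = true  [S₁.sig == -6]
28. n2.cnt = 30  [S.sig + 14]
29. n2.tag = "mw"  ["mw"]
30. n1.cnt = 10  [A₁.cnt * -2 + 70]
31. n1.tag = "rmw"  ["r" ++ A₁.tag]
32. n0.lab = 1  [1]
33. n0.sig = 18  [len(A.tag) + 15]
34. n0.acc = false  [false]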